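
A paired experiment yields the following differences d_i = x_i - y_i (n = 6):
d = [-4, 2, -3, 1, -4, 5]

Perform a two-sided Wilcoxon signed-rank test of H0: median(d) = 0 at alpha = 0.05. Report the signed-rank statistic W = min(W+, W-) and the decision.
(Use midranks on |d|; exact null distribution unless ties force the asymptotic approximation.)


Step 1: Drop any zero differences (none here) and take |d_i|.
|d| = [4, 2, 3, 1, 4, 5]
Step 2: Midrank |d_i| (ties get averaged ranks).
ranks: |4|->4.5, |2|->2, |3|->3, |1|->1, |4|->4.5, |5|->6
Step 3: Attach original signs; sum ranks with positive sign and with negative sign.
W+ = 2 + 1 + 6 = 9
W- = 4.5 + 3 + 4.5 = 12
(Check: W+ + W- = 21 should equal n(n+1)/2 = 21.)
Step 4: Test statistic W = min(W+, W-) = 9.
Step 5: Ties in |d|, so use the tie-corrected normal approximation.
        E[W] = n(n+1)/4 = 6*7/4 = 10.5.
        Tie groups: |d|=4 (t=2); sum(t^3 - t) = 6.
        Var[W] = n(n+1)(2n+1)/24 - sum(t^3-t)/48 = 546/24 - 6/48 = 22.625.
        z = (W - E[W]) / sqrt(Var[W]) = (9 - 10.5) / 4.7566 = -0.3154.
        Two-sided p = 2*Phi(z) = 0.752494.
Step 6: alpha = 0.05. fail to reject H0.

W+ = 9, W- = 12, W = min = 9, p = 0.752494, fail to reject H0.


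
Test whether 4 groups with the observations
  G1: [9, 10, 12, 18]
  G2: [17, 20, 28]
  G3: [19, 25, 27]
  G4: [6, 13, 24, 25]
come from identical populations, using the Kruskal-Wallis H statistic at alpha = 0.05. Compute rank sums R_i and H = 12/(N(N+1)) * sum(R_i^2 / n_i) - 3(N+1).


Step 1: Combine all N = 14 observations and assign midranks.
sorted (value, group, rank): (6,G4,1), (9,G1,2), (10,G1,3), (12,G1,4), (13,G4,5), (17,G2,6), (18,G1,7), (19,G3,8), (20,G2,9), (24,G4,10), (25,G3,11.5), (25,G4,11.5), (27,G3,13), (28,G2,14)
Step 2: Sum ranks within each group.
R_1 = 16 (n_1 = 4)
R_2 = 29 (n_2 = 3)
R_3 = 32.5 (n_3 = 3)
R_4 = 27.5 (n_4 = 4)
Step 3: H = 12/(N(N+1)) * sum(R_i^2/n_i) - 3(N+1)
     = 12/(14*15) * (16^2/4 + 29^2/3 + 32.5^2/3 + 27.5^2/4) - 3*15
     = 0.057143 * 885.479 - 45
     = 5.598810.
Step 4: Ties present; correction factor C = 1 - 6/(14^3 - 14) = 0.997802. Corrected H = 5.598810 / 0.997802 = 5.611142.
Step 5: Under H0, H ~ chi^2(3); p-value = 0.132140.
Step 6: alpha = 0.05. fail to reject H0.

H = 5.6111, df = 3, p = 0.132140, fail to reject H0.


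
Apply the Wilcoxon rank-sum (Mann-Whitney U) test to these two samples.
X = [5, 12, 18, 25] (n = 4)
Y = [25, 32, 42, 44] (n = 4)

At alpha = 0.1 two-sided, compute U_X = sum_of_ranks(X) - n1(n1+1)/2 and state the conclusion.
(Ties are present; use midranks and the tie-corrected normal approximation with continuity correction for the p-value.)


Step 1: Combine and sort all 8 observations; assign midranks.
sorted (value, group): (5,X), (12,X), (18,X), (25,X), (25,Y), (32,Y), (42,Y), (44,Y)
ranks: 5->1, 12->2, 18->3, 25->4.5, 25->4.5, 32->6, 42->7, 44->8
Step 2: Rank sum for X: R1 = 1 + 2 + 3 + 4.5 = 10.5.
Step 3: U_X = R1 - n1(n1+1)/2 = 10.5 - 4*5/2 = 10.5 - 10 = 0.5.
       U_Y = n1*n2 - U_X = 16 - 0.5 = 15.5.
Step 4: Ties are present, so use the tie-corrected normal approximation (with continuity correction) for the p-value.
Step 5: p-value = 0.042066; compare to alpha = 0.1. reject H0.

U_X = 0.5, p = 0.042066, reject H0 at alpha = 0.1.


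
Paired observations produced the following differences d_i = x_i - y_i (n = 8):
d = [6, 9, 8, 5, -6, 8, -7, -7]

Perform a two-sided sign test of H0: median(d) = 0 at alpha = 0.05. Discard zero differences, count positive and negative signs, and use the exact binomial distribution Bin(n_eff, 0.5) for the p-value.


Step 1: Discard zero differences. Original n = 8; n_eff = number of nonzero differences = 8.
Nonzero differences (with sign): +6, +9, +8, +5, -6, +8, -7, -7
Step 2: Count signs: positive = 5, negative = 3.
Step 3: Under H0: P(positive) = 0.5, so the number of positives S ~ Bin(8, 0.5).
Step 4: Two-sided exact p-value = sum of Bin(8,0.5) probabilities at or below the observed probability = 0.726562.
Step 5: alpha = 0.05. fail to reject H0.

n_eff = 8, pos = 5, neg = 3, p = 0.726562, fail to reject H0.


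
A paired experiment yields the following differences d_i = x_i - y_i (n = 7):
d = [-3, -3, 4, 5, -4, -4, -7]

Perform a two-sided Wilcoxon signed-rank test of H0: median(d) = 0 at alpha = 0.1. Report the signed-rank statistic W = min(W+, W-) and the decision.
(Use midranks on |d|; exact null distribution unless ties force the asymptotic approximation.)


Step 1: Drop any zero differences (none here) and take |d_i|.
|d| = [3, 3, 4, 5, 4, 4, 7]
Step 2: Midrank |d_i| (ties get averaged ranks).
ranks: |3|->1.5, |3|->1.5, |4|->4, |5|->6, |4|->4, |4|->4, |7|->7
Step 3: Attach original signs; sum ranks with positive sign and with negative sign.
W+ = 4 + 6 = 10
W- = 1.5 + 1.5 + 4 + 4 + 7 = 18
(Check: W+ + W- = 28 should equal n(n+1)/2 = 28.)
Step 4: Test statistic W = min(W+, W-) = 10.
Step 5: Ties in |d|, so use the tie-corrected normal approximation.
        E[W] = n(n+1)/4 = 7*8/4 = 14.
        Tie groups: |d|=3 (t=2), |d|=4 (t=3); sum(t^3 - t) = 30.
        Var[W] = n(n+1)(2n+1)/24 - sum(t^3-t)/48 = 840/24 - 30/48 = 34.375.
        z = (W - E[W]) / sqrt(Var[W]) = (10 - 14) / 5.8630 = -0.6822.
        Two-sided p = 2*Phi(z) = 0.495086.
Step 6: alpha = 0.1. fail to reject H0.

W+ = 10, W- = 18, W = min = 10, p = 0.495086, fail to reject H0.


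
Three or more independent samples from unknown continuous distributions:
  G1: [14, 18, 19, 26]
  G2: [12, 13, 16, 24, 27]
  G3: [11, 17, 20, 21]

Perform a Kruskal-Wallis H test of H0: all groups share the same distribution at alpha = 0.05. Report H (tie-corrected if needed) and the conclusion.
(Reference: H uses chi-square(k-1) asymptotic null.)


Step 1: Combine all N = 13 observations and assign midranks.
sorted (value, group, rank): (11,G3,1), (12,G2,2), (13,G2,3), (14,G1,4), (16,G2,5), (17,G3,6), (18,G1,7), (19,G1,8), (20,G3,9), (21,G3,10), (24,G2,11), (26,G1,12), (27,G2,13)
Step 2: Sum ranks within each group.
R_1 = 31 (n_1 = 4)
R_2 = 34 (n_2 = 5)
R_3 = 26 (n_3 = 4)
Step 3: H = 12/(N(N+1)) * sum(R_i^2/n_i) - 3(N+1)
     = 12/(13*14) * (31^2/4 + 34^2/5 + 26^2/4) - 3*14
     = 0.065934 * 640.45 - 42
     = 0.227473.
Step 4: No ties, so H is used without correction.
Step 5: Under H0, H ~ chi^2(2); p-value = 0.892493.
Step 6: alpha = 0.05. fail to reject H0.

H = 0.2275, df = 2, p = 0.892493, fail to reject H0.


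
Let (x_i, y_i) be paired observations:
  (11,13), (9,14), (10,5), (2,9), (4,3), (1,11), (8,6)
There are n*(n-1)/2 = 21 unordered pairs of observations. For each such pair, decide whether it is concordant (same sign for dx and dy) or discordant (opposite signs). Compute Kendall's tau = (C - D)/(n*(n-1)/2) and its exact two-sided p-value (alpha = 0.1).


Step 1: Enumerate the 21 unordered pairs (i,j) with i<j and classify each by sign(x_j-x_i) * sign(y_j-y_i).
  (1,2):dx=-2,dy=+1->D; (1,3):dx=-1,dy=-8->C; (1,4):dx=-9,dy=-4->C; (1,5):dx=-7,dy=-10->C
  (1,6):dx=-10,dy=-2->C; (1,7):dx=-3,dy=-7->C; (2,3):dx=+1,dy=-9->D; (2,4):dx=-7,dy=-5->C
  (2,5):dx=-5,dy=-11->C; (2,6):dx=-8,dy=-3->C; (2,7):dx=-1,dy=-8->C; (3,4):dx=-8,dy=+4->D
  (3,5):dx=-6,dy=-2->C; (3,6):dx=-9,dy=+6->D; (3,7):dx=-2,dy=+1->D; (4,5):dx=+2,dy=-6->D
  (4,6):dx=-1,dy=+2->D; (4,7):dx=+6,dy=-3->D; (5,6):dx=-3,dy=+8->D; (5,7):dx=+4,dy=+3->C
  (6,7):dx=+7,dy=-5->D
Step 2: C = 11, D = 10, total pairs = 21.
Step 3: tau = (C - D)/(n(n-1)/2) = (11 - 10)/21 = 0.047619.
Step 4: Exact two-sided p-value (enumerate n! = 5040 permutations of y under H0): p = 1.000000.
Step 5: alpha = 0.1. fail to reject H0.

tau_b = 0.0476 (C=11, D=10), p = 1.000000, fail to reject H0.


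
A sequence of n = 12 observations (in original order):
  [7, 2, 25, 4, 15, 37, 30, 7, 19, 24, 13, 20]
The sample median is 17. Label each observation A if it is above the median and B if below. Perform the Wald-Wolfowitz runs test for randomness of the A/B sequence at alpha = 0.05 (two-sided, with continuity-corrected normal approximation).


Step 1: Compute median = 17; label A = above, B = below.
Labels in order: BBABBAABAABA  (n_A = 6, n_B = 6)
Step 2: Count runs R = 8.
Step 3: Under H0 (random ordering), E[R] = 2*n_A*n_B/(n_A+n_B) + 1 = 2*6*6/12 + 1 = 7.0000.
        Var[R] = 2*n_A*n_B*(2*n_A*n_B - n_A - n_B) / ((n_A+n_B)^2 * (n_A+n_B-1)) = 4320/1584 = 2.7273.
        SD[R] = 1.6514.
Step 4: Continuity-corrected z = (R - 0.5 - E[R]) / SD[R] = (8 - 0.5 - 7.0000) / 1.6514 = 0.3028.
Step 5: Two-sided p-value via normal approximation = 2*(1 - Phi(|z|)) = 0.762069.
Step 6: alpha = 0.05. fail to reject H0.

R = 8, z = 0.3028, p = 0.762069, fail to reject H0.


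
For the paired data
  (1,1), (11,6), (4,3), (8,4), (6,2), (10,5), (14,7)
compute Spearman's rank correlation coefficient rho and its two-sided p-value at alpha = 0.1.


Step 1: Rank x and y separately (midranks; no ties here).
rank(x): 1->1, 11->6, 4->2, 8->4, 6->3, 10->5, 14->7
rank(y): 1->1, 6->6, 3->3, 4->4, 2->2, 5->5, 7->7
Step 2: d_i = R_x(i) - R_y(i); compute d_i^2.
  (1-1)^2=0, (6-6)^2=0, (2-3)^2=1, (4-4)^2=0, (3-2)^2=1, (5-5)^2=0, (7-7)^2=0
sum(d^2) = 2.
Step 3: rho = 1 - 6*2 / (7*(7^2 - 1)) = 1 - 12/336 = 0.964286.
Step 4: Under H0, t = rho * sqrt((n-2)/(1-rho^2)) = 8.1408 ~ t(5).
Step 5: Two-sided p-value from the t-distribution with 5 df = 0.000454.
Step 6: alpha = 0.1. reject H0.

rho = 0.9643, p = 0.000454, reject H0 at alpha = 0.1.


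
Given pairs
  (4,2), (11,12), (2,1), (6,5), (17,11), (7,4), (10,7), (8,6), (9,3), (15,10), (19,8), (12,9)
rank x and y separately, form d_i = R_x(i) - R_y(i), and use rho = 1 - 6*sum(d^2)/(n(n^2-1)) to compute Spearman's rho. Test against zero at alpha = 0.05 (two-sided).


Step 1: Rank x and y separately (midranks; no ties here).
rank(x): 4->2, 11->8, 2->1, 6->3, 17->11, 7->4, 10->7, 8->5, 9->6, 15->10, 19->12, 12->9
rank(y): 2->2, 12->12, 1->1, 5->5, 11->11, 4->4, 7->7, 6->6, 3->3, 10->10, 8->8, 9->9
Step 2: d_i = R_x(i) - R_y(i); compute d_i^2.
  (2-2)^2=0, (8-12)^2=16, (1-1)^2=0, (3-5)^2=4, (11-11)^2=0, (4-4)^2=0, (7-7)^2=0, (5-6)^2=1, (6-3)^2=9, (10-10)^2=0, (12-8)^2=16, (9-9)^2=0
sum(d^2) = 46.
Step 3: rho = 1 - 6*46 / (12*(12^2 - 1)) = 1 - 276/1716 = 0.839161.
Step 4: Under H0, t = rho * sqrt((n-2)/(1-rho^2)) = 4.8791 ~ t(10).
Step 5: Two-sided p-value from the t-distribution with 10 df = 0.000643.
Step 6: alpha = 0.05. reject H0.

rho = 0.8392, p = 0.000643, reject H0 at alpha = 0.05.


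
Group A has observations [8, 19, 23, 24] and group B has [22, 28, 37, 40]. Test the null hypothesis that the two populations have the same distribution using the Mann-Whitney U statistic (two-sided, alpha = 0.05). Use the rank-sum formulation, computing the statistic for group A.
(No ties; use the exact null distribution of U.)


Step 1: Combine and sort all 8 observations; assign midranks.
sorted (value, group): (8,X), (19,X), (22,Y), (23,X), (24,X), (28,Y), (37,Y), (40,Y)
ranks: 8->1, 19->2, 22->3, 23->4, 24->5, 28->6, 37->7, 40->8
Step 2: Rank sum for X: R1 = 1 + 2 + 4 + 5 = 12.
Step 3: U_X = R1 - n1(n1+1)/2 = 12 - 4*5/2 = 12 - 10 = 2.
       U_Y = n1*n2 - U_X = 16 - 2 = 14.
Step 4: No ties, so the exact null distribution of U (based on enumerating the C(8,4) = 70 equally likely rank assignments) gives the two-sided p-value.
Step 5: p-value = 0.114286; compare to alpha = 0.05. fail to reject H0.

U_X = 2, p = 0.114286, fail to reject H0 at alpha = 0.05.


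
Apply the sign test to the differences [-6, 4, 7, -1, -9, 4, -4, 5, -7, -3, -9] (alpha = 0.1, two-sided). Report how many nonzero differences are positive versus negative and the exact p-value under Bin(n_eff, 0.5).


Step 1: Discard zero differences. Original n = 11; n_eff = number of nonzero differences = 11.
Nonzero differences (with sign): -6, +4, +7, -1, -9, +4, -4, +5, -7, -3, -9
Step 2: Count signs: positive = 4, negative = 7.
Step 3: Under H0: P(positive) = 0.5, so the number of positives S ~ Bin(11, 0.5).
Step 4: Two-sided exact p-value = sum of Bin(11,0.5) probabilities at or below the observed probability = 0.548828.
Step 5: alpha = 0.1. fail to reject H0.

n_eff = 11, pos = 4, neg = 7, p = 0.548828, fail to reject H0.


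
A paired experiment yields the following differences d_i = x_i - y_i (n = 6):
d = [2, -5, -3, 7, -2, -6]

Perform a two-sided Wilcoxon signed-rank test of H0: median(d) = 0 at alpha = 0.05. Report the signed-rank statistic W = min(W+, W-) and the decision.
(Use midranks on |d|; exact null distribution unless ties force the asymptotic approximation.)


Step 1: Drop any zero differences (none here) and take |d_i|.
|d| = [2, 5, 3, 7, 2, 6]
Step 2: Midrank |d_i| (ties get averaged ranks).
ranks: |2|->1.5, |5|->4, |3|->3, |7|->6, |2|->1.5, |6|->5
Step 3: Attach original signs; sum ranks with positive sign and with negative sign.
W+ = 1.5 + 6 = 7.5
W- = 4 + 3 + 1.5 + 5 = 13.5
(Check: W+ + W- = 21 should equal n(n+1)/2 = 21.)
Step 4: Test statistic W = min(W+, W-) = 7.5.
Step 5: Ties in |d|, so use the tie-corrected normal approximation.
        E[W] = n(n+1)/4 = 6*7/4 = 10.5.
        Tie groups: |d|=2 (t=2); sum(t^3 - t) = 6.
        Var[W] = n(n+1)(2n+1)/24 - sum(t^3-t)/48 = 546/24 - 6/48 = 22.625.
        z = (W - E[W]) / sqrt(Var[W]) = (7.5 - 10.5) / 4.7566 = -0.6307.
        Two-sided p = 2*Phi(z) = 0.528233.
Step 6: alpha = 0.05. fail to reject H0.

W+ = 7.5, W- = 13.5, W = min = 7.5, p = 0.528233, fail to reject H0.


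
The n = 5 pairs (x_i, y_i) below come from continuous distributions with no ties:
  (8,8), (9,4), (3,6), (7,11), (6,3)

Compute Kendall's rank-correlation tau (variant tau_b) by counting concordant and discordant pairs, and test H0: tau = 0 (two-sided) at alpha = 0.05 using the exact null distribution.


Step 1: Enumerate the 10 unordered pairs (i,j) with i<j and classify each by sign(x_j-x_i) * sign(y_j-y_i).
  (1,2):dx=+1,dy=-4->D; (1,3):dx=-5,dy=-2->C; (1,4):dx=-1,dy=+3->D; (1,5):dx=-2,dy=-5->C
  (2,3):dx=-6,dy=+2->D; (2,4):dx=-2,dy=+7->D; (2,5):dx=-3,dy=-1->C; (3,4):dx=+4,dy=+5->C
  (3,5):dx=+3,dy=-3->D; (4,5):dx=-1,dy=-8->C
Step 2: C = 5, D = 5, total pairs = 10.
Step 3: tau = (C - D)/(n(n-1)/2) = (5 - 5)/10 = 0.000000.
Step 4: Exact two-sided p-value (enumerate n! = 120 permutations of y under H0): p = 1.000000.
Step 5: alpha = 0.05. fail to reject H0.

tau_b = 0.0000 (C=5, D=5), p = 1.000000, fail to reject H0.


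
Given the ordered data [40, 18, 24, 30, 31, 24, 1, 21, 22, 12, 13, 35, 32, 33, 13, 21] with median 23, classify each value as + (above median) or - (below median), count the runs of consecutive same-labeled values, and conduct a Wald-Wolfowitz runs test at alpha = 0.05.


Step 1: Compute median = 23; label A = above, B = below.
Labels in order: ABAAAABBBBBAAABB  (n_A = 8, n_B = 8)
Step 2: Count runs R = 6.
Step 3: Under H0 (random ordering), E[R] = 2*n_A*n_B/(n_A+n_B) + 1 = 2*8*8/16 + 1 = 9.0000.
        Var[R] = 2*n_A*n_B*(2*n_A*n_B - n_A - n_B) / ((n_A+n_B)^2 * (n_A+n_B-1)) = 14336/3840 = 3.7333.
        SD[R] = 1.9322.
Step 4: Continuity-corrected z = (R + 0.5 - E[R]) / SD[R] = (6 + 0.5 - 9.0000) / 1.9322 = -1.2939.
Step 5: Two-sided p-value via normal approximation = 2*(1 - Phi(|z|)) = 0.195709.
Step 6: alpha = 0.05. fail to reject H0.

R = 6, z = -1.2939, p = 0.195709, fail to reject H0.


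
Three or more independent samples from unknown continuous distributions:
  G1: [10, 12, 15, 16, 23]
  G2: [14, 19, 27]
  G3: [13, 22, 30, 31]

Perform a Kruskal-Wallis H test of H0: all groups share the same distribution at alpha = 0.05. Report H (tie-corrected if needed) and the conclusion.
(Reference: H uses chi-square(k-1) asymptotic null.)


Step 1: Combine all N = 12 observations and assign midranks.
sorted (value, group, rank): (10,G1,1), (12,G1,2), (13,G3,3), (14,G2,4), (15,G1,5), (16,G1,6), (19,G2,7), (22,G3,8), (23,G1,9), (27,G2,10), (30,G3,11), (31,G3,12)
Step 2: Sum ranks within each group.
R_1 = 23 (n_1 = 5)
R_2 = 21 (n_2 = 3)
R_3 = 34 (n_3 = 4)
Step 3: H = 12/(N(N+1)) * sum(R_i^2/n_i) - 3(N+1)
     = 12/(12*13) * (23^2/5 + 21^2/3 + 34^2/4) - 3*13
     = 0.076923 * 541.8 - 39
     = 2.676923.
Step 4: No ties, so H is used without correction.
Step 5: Under H0, H ~ chi^2(2); p-value = 0.262249.
Step 6: alpha = 0.05. fail to reject H0.

H = 2.6769, df = 2, p = 0.262249, fail to reject H0.


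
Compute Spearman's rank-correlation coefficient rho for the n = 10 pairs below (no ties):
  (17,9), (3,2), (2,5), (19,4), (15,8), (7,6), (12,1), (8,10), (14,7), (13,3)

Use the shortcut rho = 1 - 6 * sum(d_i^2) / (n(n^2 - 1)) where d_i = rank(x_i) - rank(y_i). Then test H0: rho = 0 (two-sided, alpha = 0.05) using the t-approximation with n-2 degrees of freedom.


Step 1: Rank x and y separately (midranks; no ties here).
rank(x): 17->9, 3->2, 2->1, 19->10, 15->8, 7->3, 12->5, 8->4, 14->7, 13->6
rank(y): 9->9, 2->2, 5->5, 4->4, 8->8, 6->6, 1->1, 10->10, 7->7, 3->3
Step 2: d_i = R_x(i) - R_y(i); compute d_i^2.
  (9-9)^2=0, (2-2)^2=0, (1-5)^2=16, (10-4)^2=36, (8-8)^2=0, (3-6)^2=9, (5-1)^2=16, (4-10)^2=36, (7-7)^2=0, (6-3)^2=9
sum(d^2) = 122.
Step 3: rho = 1 - 6*122 / (10*(10^2 - 1)) = 1 - 732/990 = 0.260606.
Step 4: Under H0, t = rho * sqrt((n-2)/(1-rho^2)) = 0.7635 ~ t(8).
Step 5: Two-sided p-value from the t-distribution with 8 df = 0.467089.
Step 6: alpha = 0.05. fail to reject H0.

rho = 0.2606, p = 0.467089, fail to reject H0 at alpha = 0.05.


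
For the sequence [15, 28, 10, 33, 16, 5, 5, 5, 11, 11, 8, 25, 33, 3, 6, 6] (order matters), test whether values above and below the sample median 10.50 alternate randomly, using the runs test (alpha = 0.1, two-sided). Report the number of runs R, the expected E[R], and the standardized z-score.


Step 1: Compute median = 10.50; label A = above, B = below.
Labels in order: AABAABBBAABAABBB  (n_A = 8, n_B = 8)
Step 2: Count runs R = 8.
Step 3: Under H0 (random ordering), E[R] = 2*n_A*n_B/(n_A+n_B) + 1 = 2*8*8/16 + 1 = 9.0000.
        Var[R] = 2*n_A*n_B*(2*n_A*n_B - n_A - n_B) / ((n_A+n_B)^2 * (n_A+n_B-1)) = 14336/3840 = 3.7333.
        SD[R] = 1.9322.
Step 4: Continuity-corrected z = (R + 0.5 - E[R]) / SD[R] = (8 + 0.5 - 9.0000) / 1.9322 = -0.2588.
Step 5: Two-sided p-value via normal approximation = 2*(1 - Phi(|z|)) = 0.795809.
Step 6: alpha = 0.1. fail to reject H0.

R = 8, z = -0.2588, p = 0.795809, fail to reject H0.


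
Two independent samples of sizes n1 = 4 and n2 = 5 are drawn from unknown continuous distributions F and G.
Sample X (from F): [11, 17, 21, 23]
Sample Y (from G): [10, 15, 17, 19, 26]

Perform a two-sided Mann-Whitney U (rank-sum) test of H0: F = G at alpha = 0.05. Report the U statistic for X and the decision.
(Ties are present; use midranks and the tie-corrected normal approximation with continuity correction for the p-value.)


Step 1: Combine and sort all 9 observations; assign midranks.
sorted (value, group): (10,Y), (11,X), (15,Y), (17,X), (17,Y), (19,Y), (21,X), (23,X), (26,Y)
ranks: 10->1, 11->2, 15->3, 17->4.5, 17->4.5, 19->6, 21->7, 23->8, 26->9
Step 2: Rank sum for X: R1 = 2 + 4.5 + 7 + 8 = 21.5.
Step 3: U_X = R1 - n1(n1+1)/2 = 21.5 - 4*5/2 = 21.5 - 10 = 11.5.
       U_Y = n1*n2 - U_X = 20 - 11.5 = 8.5.
Step 4: Ties are present, so use the tie-corrected normal approximation (with continuity correction) for the p-value.
Step 5: p-value = 0.805701; compare to alpha = 0.05. fail to reject H0.

U_X = 11.5, p = 0.805701, fail to reject H0 at alpha = 0.05.


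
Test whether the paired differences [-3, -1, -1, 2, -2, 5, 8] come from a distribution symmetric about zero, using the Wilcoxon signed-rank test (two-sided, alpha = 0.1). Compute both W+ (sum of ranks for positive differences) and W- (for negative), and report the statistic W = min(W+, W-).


Step 1: Drop any zero differences (none here) and take |d_i|.
|d| = [3, 1, 1, 2, 2, 5, 8]
Step 2: Midrank |d_i| (ties get averaged ranks).
ranks: |3|->5, |1|->1.5, |1|->1.5, |2|->3.5, |2|->3.5, |5|->6, |8|->7
Step 3: Attach original signs; sum ranks with positive sign and with negative sign.
W+ = 3.5 + 6 + 7 = 16.5
W- = 5 + 1.5 + 1.5 + 3.5 = 11.5
(Check: W+ + W- = 28 should equal n(n+1)/2 = 28.)
Step 4: Test statistic W = min(W+, W-) = 11.5.
Step 5: Ties in |d|, so use the tie-corrected normal approximation.
        E[W] = n(n+1)/4 = 7*8/4 = 14.
        Tie groups: |d|=1 (t=2), |d|=2 (t=2); sum(t^3 - t) = 12.
        Var[W] = n(n+1)(2n+1)/24 - sum(t^3-t)/48 = 840/24 - 12/48 = 34.75.
        z = (W - E[W]) / sqrt(Var[W]) = (11.5 - 14) / 5.8949 = -0.4241.
        Two-sided p = 2*Phi(z) = 0.671497.
Step 6: alpha = 0.1. fail to reject H0.

W+ = 16.5, W- = 11.5, W = min = 11.5, p = 0.671497, fail to reject H0.


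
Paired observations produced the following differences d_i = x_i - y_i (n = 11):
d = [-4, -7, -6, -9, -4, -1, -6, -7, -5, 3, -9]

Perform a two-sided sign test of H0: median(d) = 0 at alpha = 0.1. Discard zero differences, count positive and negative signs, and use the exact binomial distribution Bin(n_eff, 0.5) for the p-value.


Step 1: Discard zero differences. Original n = 11; n_eff = number of nonzero differences = 11.
Nonzero differences (with sign): -4, -7, -6, -9, -4, -1, -6, -7, -5, +3, -9
Step 2: Count signs: positive = 1, negative = 10.
Step 3: Under H0: P(positive) = 0.5, so the number of positives S ~ Bin(11, 0.5).
Step 4: Two-sided exact p-value = sum of Bin(11,0.5) probabilities at or below the observed probability = 0.011719.
Step 5: alpha = 0.1. reject H0.

n_eff = 11, pos = 1, neg = 10, p = 0.011719, reject H0.


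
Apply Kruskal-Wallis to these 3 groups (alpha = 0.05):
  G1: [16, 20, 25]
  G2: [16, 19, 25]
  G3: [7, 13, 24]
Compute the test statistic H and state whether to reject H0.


Step 1: Combine all N = 9 observations and assign midranks.
sorted (value, group, rank): (7,G3,1), (13,G3,2), (16,G1,3.5), (16,G2,3.5), (19,G2,5), (20,G1,6), (24,G3,7), (25,G1,8.5), (25,G2,8.5)
Step 2: Sum ranks within each group.
R_1 = 18 (n_1 = 3)
R_2 = 17 (n_2 = 3)
R_3 = 10 (n_3 = 3)
Step 3: H = 12/(N(N+1)) * sum(R_i^2/n_i) - 3(N+1)
     = 12/(9*10) * (18^2/3 + 17^2/3 + 10^2/3) - 3*10
     = 0.133333 * 237.667 - 30
     = 1.688889.
Step 4: Ties present; correction factor C = 1 - 12/(9^3 - 9) = 0.983333. Corrected H = 1.688889 / 0.983333 = 1.717514.
Step 5: Under H0, H ~ chi^2(2); p-value = 0.423688.
Step 6: alpha = 0.05. fail to reject H0.

H = 1.7175, df = 2, p = 0.423688, fail to reject H0.


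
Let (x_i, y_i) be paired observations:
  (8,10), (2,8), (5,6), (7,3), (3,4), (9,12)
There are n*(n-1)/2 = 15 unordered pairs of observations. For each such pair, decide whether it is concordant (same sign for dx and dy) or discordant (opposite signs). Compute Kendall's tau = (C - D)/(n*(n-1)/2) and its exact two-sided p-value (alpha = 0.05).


Step 1: Enumerate the 15 unordered pairs (i,j) with i<j and classify each by sign(x_j-x_i) * sign(y_j-y_i).
  (1,2):dx=-6,dy=-2->C; (1,3):dx=-3,dy=-4->C; (1,4):dx=-1,dy=-7->C; (1,5):dx=-5,dy=-6->C
  (1,6):dx=+1,dy=+2->C; (2,3):dx=+3,dy=-2->D; (2,4):dx=+5,dy=-5->D; (2,5):dx=+1,dy=-4->D
  (2,6):dx=+7,dy=+4->C; (3,4):dx=+2,dy=-3->D; (3,5):dx=-2,dy=-2->C; (3,6):dx=+4,dy=+6->C
  (4,5):dx=-4,dy=+1->D; (4,6):dx=+2,dy=+9->C; (5,6):dx=+6,dy=+8->C
Step 2: C = 10, D = 5, total pairs = 15.
Step 3: tau = (C - D)/(n(n-1)/2) = (10 - 5)/15 = 0.333333.
Step 4: Exact two-sided p-value (enumerate n! = 720 permutations of y under H0): p = 0.469444.
Step 5: alpha = 0.05. fail to reject H0.

tau_b = 0.3333 (C=10, D=5), p = 0.469444, fail to reject H0.


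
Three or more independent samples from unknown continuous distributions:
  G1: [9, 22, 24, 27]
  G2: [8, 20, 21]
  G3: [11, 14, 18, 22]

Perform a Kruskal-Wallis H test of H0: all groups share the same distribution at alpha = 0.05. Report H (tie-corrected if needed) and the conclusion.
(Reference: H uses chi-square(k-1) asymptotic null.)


Step 1: Combine all N = 11 observations and assign midranks.
sorted (value, group, rank): (8,G2,1), (9,G1,2), (11,G3,3), (14,G3,4), (18,G3,5), (20,G2,6), (21,G2,7), (22,G1,8.5), (22,G3,8.5), (24,G1,10), (27,G1,11)
Step 2: Sum ranks within each group.
R_1 = 31.5 (n_1 = 4)
R_2 = 14 (n_2 = 3)
R_3 = 20.5 (n_3 = 4)
Step 3: H = 12/(N(N+1)) * sum(R_i^2/n_i) - 3(N+1)
     = 12/(11*12) * (31.5^2/4 + 14^2/3 + 20.5^2/4) - 3*12
     = 0.090909 * 418.458 - 36
     = 2.041667.
Step 4: Ties present; correction factor C = 1 - 6/(11^3 - 11) = 0.995455. Corrected H = 2.041667 / 0.995455 = 2.050989.
Step 5: Under H0, H ~ chi^2(2); p-value = 0.358619.
Step 6: alpha = 0.05. fail to reject H0.

H = 2.0510, df = 2, p = 0.358619, fail to reject H0.


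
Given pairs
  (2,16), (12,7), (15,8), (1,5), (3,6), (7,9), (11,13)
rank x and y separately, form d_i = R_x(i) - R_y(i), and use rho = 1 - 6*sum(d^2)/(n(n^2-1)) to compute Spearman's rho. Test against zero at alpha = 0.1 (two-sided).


Step 1: Rank x and y separately (midranks; no ties here).
rank(x): 2->2, 12->6, 15->7, 1->1, 3->3, 7->4, 11->5
rank(y): 16->7, 7->3, 8->4, 5->1, 6->2, 9->5, 13->6
Step 2: d_i = R_x(i) - R_y(i); compute d_i^2.
  (2-7)^2=25, (6-3)^2=9, (7-4)^2=9, (1-1)^2=0, (3-2)^2=1, (4-5)^2=1, (5-6)^2=1
sum(d^2) = 46.
Step 3: rho = 1 - 6*46 / (7*(7^2 - 1)) = 1 - 276/336 = 0.178571.
Step 4: Under H0, t = rho * sqrt((n-2)/(1-rho^2)) = 0.4058 ~ t(5).
Step 5: Two-sided p-value from the t-distribution with 5 df = 0.701658.
Step 6: alpha = 0.1. fail to reject H0.

rho = 0.1786, p = 0.701658, fail to reject H0 at alpha = 0.1.


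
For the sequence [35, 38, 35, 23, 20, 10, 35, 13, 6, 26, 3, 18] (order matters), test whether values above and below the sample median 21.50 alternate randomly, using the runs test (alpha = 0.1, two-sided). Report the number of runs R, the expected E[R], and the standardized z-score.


Step 1: Compute median = 21.50; label A = above, B = below.
Labels in order: AAAABBABBABB  (n_A = 6, n_B = 6)
Step 2: Count runs R = 6.
Step 3: Under H0 (random ordering), E[R] = 2*n_A*n_B/(n_A+n_B) + 1 = 2*6*6/12 + 1 = 7.0000.
        Var[R] = 2*n_A*n_B*(2*n_A*n_B - n_A - n_B) / ((n_A+n_B)^2 * (n_A+n_B-1)) = 4320/1584 = 2.7273.
        SD[R] = 1.6514.
Step 4: Continuity-corrected z = (R + 0.5 - E[R]) / SD[R] = (6 + 0.5 - 7.0000) / 1.6514 = -0.3028.
Step 5: Two-sided p-value via normal approximation = 2*(1 - Phi(|z|)) = 0.762069.
Step 6: alpha = 0.1. fail to reject H0.

R = 6, z = -0.3028, p = 0.762069, fail to reject H0.


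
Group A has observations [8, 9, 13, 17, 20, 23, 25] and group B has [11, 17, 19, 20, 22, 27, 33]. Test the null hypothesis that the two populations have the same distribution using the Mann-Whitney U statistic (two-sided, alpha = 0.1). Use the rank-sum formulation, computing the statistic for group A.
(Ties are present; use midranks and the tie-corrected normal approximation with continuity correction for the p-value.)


Step 1: Combine and sort all 14 observations; assign midranks.
sorted (value, group): (8,X), (9,X), (11,Y), (13,X), (17,X), (17,Y), (19,Y), (20,X), (20,Y), (22,Y), (23,X), (25,X), (27,Y), (33,Y)
ranks: 8->1, 9->2, 11->3, 13->4, 17->5.5, 17->5.5, 19->7, 20->8.5, 20->8.5, 22->10, 23->11, 25->12, 27->13, 33->14
Step 2: Rank sum for X: R1 = 1 + 2 + 4 + 5.5 + 8.5 + 11 + 12 = 44.
Step 3: U_X = R1 - n1(n1+1)/2 = 44 - 7*8/2 = 44 - 28 = 16.
       U_Y = n1*n2 - U_X = 49 - 16 = 33.
Step 4: Ties are present, so use the tie-corrected normal approximation (with continuity correction) for the p-value.
Step 5: p-value = 0.305620; compare to alpha = 0.1. fail to reject H0.

U_X = 16, p = 0.305620, fail to reject H0 at alpha = 0.1.


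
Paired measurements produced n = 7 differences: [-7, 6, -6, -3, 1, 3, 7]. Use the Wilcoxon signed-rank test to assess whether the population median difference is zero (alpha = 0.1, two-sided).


Step 1: Drop any zero differences (none here) and take |d_i|.
|d| = [7, 6, 6, 3, 1, 3, 7]
Step 2: Midrank |d_i| (ties get averaged ranks).
ranks: |7|->6.5, |6|->4.5, |6|->4.5, |3|->2.5, |1|->1, |3|->2.5, |7|->6.5
Step 3: Attach original signs; sum ranks with positive sign and with negative sign.
W+ = 4.5 + 1 + 2.5 + 6.5 = 14.5
W- = 6.5 + 4.5 + 2.5 = 13.5
(Check: W+ + W- = 28 should equal n(n+1)/2 = 28.)
Step 4: Test statistic W = min(W+, W-) = 13.5.
Step 5: Ties in |d|, so use the tie-corrected normal approximation.
        E[W] = n(n+1)/4 = 7*8/4 = 14.
        Tie groups: |d|=3 (t=2), |d|=6 (t=2), |d|=7 (t=2); sum(t^3 - t) = 18.
        Var[W] = n(n+1)(2n+1)/24 - sum(t^3-t)/48 = 840/24 - 18/48 = 34.625.
        z = (W - E[W]) / sqrt(Var[W]) = (13.5 - 14) / 5.8843 = -0.0850.
        Two-sided p = 2*Phi(z) = 0.932284.
Step 6: alpha = 0.1. fail to reject H0.

W+ = 14.5, W- = 13.5, W = min = 13.5, p = 0.932284, fail to reject H0.


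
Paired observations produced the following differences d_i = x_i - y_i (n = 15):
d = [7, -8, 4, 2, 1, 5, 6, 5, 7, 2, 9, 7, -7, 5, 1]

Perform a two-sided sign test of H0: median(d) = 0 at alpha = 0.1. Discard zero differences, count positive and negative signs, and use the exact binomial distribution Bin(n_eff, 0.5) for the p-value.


Step 1: Discard zero differences. Original n = 15; n_eff = number of nonzero differences = 15.
Nonzero differences (with sign): +7, -8, +4, +2, +1, +5, +6, +5, +7, +2, +9, +7, -7, +5, +1
Step 2: Count signs: positive = 13, negative = 2.
Step 3: Under H0: P(positive) = 0.5, so the number of positives S ~ Bin(15, 0.5).
Step 4: Two-sided exact p-value = sum of Bin(15,0.5) probabilities at or below the observed probability = 0.007385.
Step 5: alpha = 0.1. reject H0.

n_eff = 15, pos = 13, neg = 2, p = 0.007385, reject H0.


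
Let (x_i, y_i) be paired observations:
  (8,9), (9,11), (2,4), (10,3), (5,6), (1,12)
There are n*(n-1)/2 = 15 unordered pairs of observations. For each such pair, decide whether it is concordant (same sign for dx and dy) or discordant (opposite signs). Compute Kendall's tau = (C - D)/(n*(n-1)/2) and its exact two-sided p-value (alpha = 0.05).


Step 1: Enumerate the 15 unordered pairs (i,j) with i<j and classify each by sign(x_j-x_i) * sign(y_j-y_i).
  (1,2):dx=+1,dy=+2->C; (1,3):dx=-6,dy=-5->C; (1,4):dx=+2,dy=-6->D; (1,5):dx=-3,dy=-3->C
  (1,6):dx=-7,dy=+3->D; (2,3):dx=-7,dy=-7->C; (2,4):dx=+1,dy=-8->D; (2,5):dx=-4,dy=-5->C
  (2,6):dx=-8,dy=+1->D; (3,4):dx=+8,dy=-1->D; (3,5):dx=+3,dy=+2->C; (3,6):dx=-1,dy=+8->D
  (4,5):dx=-5,dy=+3->D; (4,6):dx=-9,dy=+9->D; (5,6):dx=-4,dy=+6->D
Step 2: C = 6, D = 9, total pairs = 15.
Step 3: tau = (C - D)/(n(n-1)/2) = (6 - 9)/15 = -0.200000.
Step 4: Exact two-sided p-value (enumerate n! = 720 permutations of y under H0): p = 0.719444.
Step 5: alpha = 0.05. fail to reject H0.

tau_b = -0.2000 (C=6, D=9), p = 0.719444, fail to reject H0.


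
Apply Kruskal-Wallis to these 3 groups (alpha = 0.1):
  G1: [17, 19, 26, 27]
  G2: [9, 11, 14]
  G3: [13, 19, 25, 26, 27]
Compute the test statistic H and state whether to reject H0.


Step 1: Combine all N = 12 observations and assign midranks.
sorted (value, group, rank): (9,G2,1), (11,G2,2), (13,G3,3), (14,G2,4), (17,G1,5), (19,G1,6.5), (19,G3,6.5), (25,G3,8), (26,G1,9.5), (26,G3,9.5), (27,G1,11.5), (27,G3,11.5)
Step 2: Sum ranks within each group.
R_1 = 32.5 (n_1 = 4)
R_2 = 7 (n_2 = 3)
R_3 = 38.5 (n_3 = 5)
Step 3: H = 12/(N(N+1)) * sum(R_i^2/n_i) - 3(N+1)
     = 12/(12*13) * (32.5^2/4 + 7^2/3 + 38.5^2/5) - 3*13
     = 0.076923 * 576.846 - 39
     = 5.372756.
Step 4: Ties present; correction factor C = 1 - 18/(12^3 - 12) = 0.989510. Corrected H = 5.372756 / 0.989510 = 5.429711.
Step 5: Under H0, H ~ chi^2(2); p-value = 0.066215.
Step 6: alpha = 0.1. reject H0.

H = 5.4297, df = 2, p = 0.066215, reject H0.


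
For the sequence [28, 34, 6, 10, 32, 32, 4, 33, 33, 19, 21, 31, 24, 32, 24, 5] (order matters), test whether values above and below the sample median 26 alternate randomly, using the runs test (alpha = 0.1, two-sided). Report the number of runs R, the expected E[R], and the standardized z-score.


Step 1: Compute median = 26; label A = above, B = below.
Labels in order: AABBAABAABBABABB  (n_A = 8, n_B = 8)
Step 2: Count runs R = 10.
Step 3: Under H0 (random ordering), E[R] = 2*n_A*n_B/(n_A+n_B) + 1 = 2*8*8/16 + 1 = 9.0000.
        Var[R] = 2*n_A*n_B*(2*n_A*n_B - n_A - n_B) / ((n_A+n_B)^2 * (n_A+n_B-1)) = 14336/3840 = 3.7333.
        SD[R] = 1.9322.
Step 4: Continuity-corrected z = (R - 0.5 - E[R]) / SD[R] = (10 - 0.5 - 9.0000) / 1.9322 = 0.2588.
Step 5: Two-sided p-value via normal approximation = 2*(1 - Phi(|z|)) = 0.795809.
Step 6: alpha = 0.1. fail to reject H0.

R = 10, z = 0.2588, p = 0.795809, fail to reject H0.


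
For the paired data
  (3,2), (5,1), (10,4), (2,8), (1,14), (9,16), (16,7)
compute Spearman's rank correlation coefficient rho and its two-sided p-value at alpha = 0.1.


Step 1: Rank x and y separately (midranks; no ties here).
rank(x): 3->3, 5->4, 10->6, 2->2, 1->1, 9->5, 16->7
rank(y): 2->2, 1->1, 4->3, 8->5, 14->6, 16->7, 7->4
Step 2: d_i = R_x(i) - R_y(i); compute d_i^2.
  (3-2)^2=1, (4-1)^2=9, (6-3)^2=9, (2-5)^2=9, (1-6)^2=25, (5-7)^2=4, (7-4)^2=9
sum(d^2) = 66.
Step 3: rho = 1 - 6*66 / (7*(7^2 - 1)) = 1 - 396/336 = -0.178571.
Step 4: Under H0, t = rho * sqrt((n-2)/(1-rho^2)) = -0.4058 ~ t(5).
Step 5: Two-sided p-value from the t-distribution with 5 df = 0.701658.
Step 6: alpha = 0.1. fail to reject H0.

rho = -0.1786, p = 0.701658, fail to reject H0 at alpha = 0.1.


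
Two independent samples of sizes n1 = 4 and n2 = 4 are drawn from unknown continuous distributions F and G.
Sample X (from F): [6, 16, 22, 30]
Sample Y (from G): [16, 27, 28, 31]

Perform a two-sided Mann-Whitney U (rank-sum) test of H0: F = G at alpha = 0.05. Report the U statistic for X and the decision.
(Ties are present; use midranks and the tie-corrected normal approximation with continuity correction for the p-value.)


Step 1: Combine and sort all 8 observations; assign midranks.
sorted (value, group): (6,X), (16,X), (16,Y), (22,X), (27,Y), (28,Y), (30,X), (31,Y)
ranks: 6->1, 16->2.5, 16->2.5, 22->4, 27->5, 28->6, 30->7, 31->8
Step 2: Rank sum for X: R1 = 1 + 2.5 + 4 + 7 = 14.5.
Step 3: U_X = R1 - n1(n1+1)/2 = 14.5 - 4*5/2 = 14.5 - 10 = 4.5.
       U_Y = n1*n2 - U_X = 16 - 4.5 = 11.5.
Step 4: Ties are present, so use the tie-corrected normal approximation (with continuity correction) for the p-value.
Step 5: p-value = 0.383630; compare to alpha = 0.05. fail to reject H0.

U_X = 4.5, p = 0.383630, fail to reject H0 at alpha = 0.05.


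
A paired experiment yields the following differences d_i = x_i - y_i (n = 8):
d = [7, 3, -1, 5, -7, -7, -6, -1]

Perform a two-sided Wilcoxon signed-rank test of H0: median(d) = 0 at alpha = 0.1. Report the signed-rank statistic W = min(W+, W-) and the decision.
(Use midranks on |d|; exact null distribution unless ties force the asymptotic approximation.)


Step 1: Drop any zero differences (none here) and take |d_i|.
|d| = [7, 3, 1, 5, 7, 7, 6, 1]
Step 2: Midrank |d_i| (ties get averaged ranks).
ranks: |7|->7, |3|->3, |1|->1.5, |5|->4, |7|->7, |7|->7, |6|->5, |1|->1.5
Step 3: Attach original signs; sum ranks with positive sign and with negative sign.
W+ = 7 + 3 + 4 = 14
W- = 1.5 + 7 + 7 + 5 + 1.5 = 22
(Check: W+ + W- = 36 should equal n(n+1)/2 = 36.)
Step 4: Test statistic W = min(W+, W-) = 14.
Step 5: Ties in |d|, so use the tie-corrected normal approximation.
        E[W] = n(n+1)/4 = 8*9/4 = 18.
        Tie groups: |d|=1 (t=2), |d|=7 (t=3); sum(t^3 - t) = 30.
        Var[W] = n(n+1)(2n+1)/24 - sum(t^3-t)/48 = 1224/24 - 30/48 = 50.375.
        z = (W - E[W]) / sqrt(Var[W]) = (14 - 18) / 7.0975 = -0.5636.
        Two-sided p = 2*Phi(z) = 0.573043.
Step 6: alpha = 0.1. fail to reject H0.

W+ = 14, W- = 22, W = min = 14, p = 0.573043, fail to reject H0.


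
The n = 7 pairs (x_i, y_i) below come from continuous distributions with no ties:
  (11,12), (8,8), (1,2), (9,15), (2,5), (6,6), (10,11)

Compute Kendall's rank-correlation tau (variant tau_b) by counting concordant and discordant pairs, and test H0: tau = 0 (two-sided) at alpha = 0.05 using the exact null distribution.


Step 1: Enumerate the 21 unordered pairs (i,j) with i<j and classify each by sign(x_j-x_i) * sign(y_j-y_i).
  (1,2):dx=-3,dy=-4->C; (1,3):dx=-10,dy=-10->C; (1,4):dx=-2,dy=+3->D; (1,5):dx=-9,dy=-7->C
  (1,6):dx=-5,dy=-6->C; (1,7):dx=-1,dy=-1->C; (2,3):dx=-7,dy=-6->C; (2,4):dx=+1,dy=+7->C
  (2,5):dx=-6,dy=-3->C; (2,6):dx=-2,dy=-2->C; (2,7):dx=+2,dy=+3->C; (3,4):dx=+8,dy=+13->C
  (3,5):dx=+1,dy=+3->C; (3,6):dx=+5,dy=+4->C; (3,7):dx=+9,dy=+9->C; (4,5):dx=-7,dy=-10->C
  (4,6):dx=-3,dy=-9->C; (4,7):dx=+1,dy=-4->D; (5,6):dx=+4,dy=+1->C; (5,7):dx=+8,dy=+6->C
  (6,7):dx=+4,dy=+5->C
Step 2: C = 19, D = 2, total pairs = 21.
Step 3: tau = (C - D)/(n(n-1)/2) = (19 - 2)/21 = 0.809524.
Step 4: Exact two-sided p-value (enumerate n! = 5040 permutations of y under H0): p = 0.010714.
Step 5: alpha = 0.05. reject H0.

tau_b = 0.8095 (C=19, D=2), p = 0.010714, reject H0.


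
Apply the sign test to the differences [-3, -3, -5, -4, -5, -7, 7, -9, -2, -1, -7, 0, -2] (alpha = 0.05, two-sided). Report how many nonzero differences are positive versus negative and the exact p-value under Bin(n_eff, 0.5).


Step 1: Discard zero differences. Original n = 13; n_eff = number of nonzero differences = 12.
Nonzero differences (with sign): -3, -3, -5, -4, -5, -7, +7, -9, -2, -1, -7, -2
Step 2: Count signs: positive = 1, negative = 11.
Step 3: Under H0: P(positive) = 0.5, so the number of positives S ~ Bin(12, 0.5).
Step 4: Two-sided exact p-value = sum of Bin(12,0.5) probabilities at or below the observed probability = 0.006348.
Step 5: alpha = 0.05. reject H0.

n_eff = 12, pos = 1, neg = 11, p = 0.006348, reject H0.


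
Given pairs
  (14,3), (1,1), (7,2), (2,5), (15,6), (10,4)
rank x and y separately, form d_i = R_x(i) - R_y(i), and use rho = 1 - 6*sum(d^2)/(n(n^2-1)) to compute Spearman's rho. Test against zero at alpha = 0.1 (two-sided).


Step 1: Rank x and y separately (midranks; no ties here).
rank(x): 14->5, 1->1, 7->3, 2->2, 15->6, 10->4
rank(y): 3->3, 1->1, 2->2, 5->5, 6->6, 4->4
Step 2: d_i = R_x(i) - R_y(i); compute d_i^2.
  (5-3)^2=4, (1-1)^2=0, (3-2)^2=1, (2-5)^2=9, (6-6)^2=0, (4-4)^2=0
sum(d^2) = 14.
Step 3: rho = 1 - 6*14 / (6*(6^2 - 1)) = 1 - 84/210 = 0.600000.
Step 4: Under H0, t = rho * sqrt((n-2)/(1-rho^2)) = 1.5000 ~ t(4).
Step 5: Two-sided p-value from the t-distribution with 4 df = 0.208000.
Step 6: alpha = 0.1. fail to reject H0.

rho = 0.6000, p = 0.208000, fail to reject H0 at alpha = 0.1.


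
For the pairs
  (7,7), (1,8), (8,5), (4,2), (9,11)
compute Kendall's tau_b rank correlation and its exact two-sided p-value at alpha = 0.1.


Step 1: Enumerate the 10 unordered pairs (i,j) with i<j and classify each by sign(x_j-x_i) * sign(y_j-y_i).
  (1,2):dx=-6,dy=+1->D; (1,3):dx=+1,dy=-2->D; (1,4):dx=-3,dy=-5->C; (1,5):dx=+2,dy=+4->C
  (2,3):dx=+7,dy=-3->D; (2,4):dx=+3,dy=-6->D; (2,5):dx=+8,dy=+3->C; (3,4):dx=-4,dy=-3->C
  (3,5):dx=+1,dy=+6->C; (4,5):dx=+5,dy=+9->C
Step 2: C = 6, D = 4, total pairs = 10.
Step 3: tau = (C - D)/(n(n-1)/2) = (6 - 4)/10 = 0.200000.
Step 4: Exact two-sided p-value (enumerate n! = 120 permutations of y under H0): p = 0.816667.
Step 5: alpha = 0.1. fail to reject H0.

tau_b = 0.2000 (C=6, D=4), p = 0.816667, fail to reject H0.


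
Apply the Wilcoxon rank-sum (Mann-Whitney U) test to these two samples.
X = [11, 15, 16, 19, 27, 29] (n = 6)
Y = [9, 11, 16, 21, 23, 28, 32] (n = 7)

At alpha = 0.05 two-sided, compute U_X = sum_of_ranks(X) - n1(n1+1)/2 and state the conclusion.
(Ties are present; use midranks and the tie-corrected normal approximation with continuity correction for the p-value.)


Step 1: Combine and sort all 13 observations; assign midranks.
sorted (value, group): (9,Y), (11,X), (11,Y), (15,X), (16,X), (16,Y), (19,X), (21,Y), (23,Y), (27,X), (28,Y), (29,X), (32,Y)
ranks: 9->1, 11->2.5, 11->2.5, 15->4, 16->5.5, 16->5.5, 19->7, 21->8, 23->9, 27->10, 28->11, 29->12, 32->13
Step 2: Rank sum for X: R1 = 2.5 + 4 + 5.5 + 7 + 10 + 12 = 41.
Step 3: U_X = R1 - n1(n1+1)/2 = 41 - 6*7/2 = 41 - 21 = 20.
       U_Y = n1*n2 - U_X = 42 - 20 = 22.
Step 4: Ties are present, so use the tie-corrected normal approximation (with continuity correction) for the p-value.
Step 5: p-value = 0.942900; compare to alpha = 0.05. fail to reject H0.

U_X = 20, p = 0.942900, fail to reject H0 at alpha = 0.05.


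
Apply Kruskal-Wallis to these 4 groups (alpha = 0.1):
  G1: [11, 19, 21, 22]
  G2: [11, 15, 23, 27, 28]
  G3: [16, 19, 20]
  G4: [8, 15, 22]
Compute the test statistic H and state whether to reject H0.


Step 1: Combine all N = 15 observations and assign midranks.
sorted (value, group, rank): (8,G4,1), (11,G1,2.5), (11,G2,2.5), (15,G2,4.5), (15,G4,4.5), (16,G3,6), (19,G1,7.5), (19,G3,7.5), (20,G3,9), (21,G1,10), (22,G1,11.5), (22,G4,11.5), (23,G2,13), (27,G2,14), (28,G2,15)
Step 2: Sum ranks within each group.
R_1 = 31.5 (n_1 = 4)
R_2 = 49 (n_2 = 5)
R_3 = 22.5 (n_3 = 3)
R_4 = 17 (n_4 = 3)
Step 3: H = 12/(N(N+1)) * sum(R_i^2/n_i) - 3(N+1)
     = 12/(15*16) * (31.5^2/4 + 49^2/5 + 22.5^2/3 + 17^2/3) - 3*16
     = 0.050000 * 993.346 - 48
     = 1.667292.
Step 4: Ties present; correction factor C = 1 - 24/(15^3 - 15) = 0.992857. Corrected H = 1.667292 / 0.992857 = 1.679287.
Step 5: Under H0, H ~ chi^2(3); p-value = 0.641549.
Step 6: alpha = 0.1. fail to reject H0.

H = 1.6793, df = 3, p = 0.641549, fail to reject H0.
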